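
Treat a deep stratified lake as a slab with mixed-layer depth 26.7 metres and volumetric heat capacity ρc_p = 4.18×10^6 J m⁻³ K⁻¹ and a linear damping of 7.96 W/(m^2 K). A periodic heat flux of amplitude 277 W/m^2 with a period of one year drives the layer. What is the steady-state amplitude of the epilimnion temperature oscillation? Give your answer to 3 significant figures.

11.7 K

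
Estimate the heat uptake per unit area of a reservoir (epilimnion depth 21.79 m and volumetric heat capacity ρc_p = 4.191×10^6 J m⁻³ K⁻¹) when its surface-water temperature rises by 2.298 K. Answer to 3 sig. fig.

Areal heat capacity C = ρc_p × D = 4.191×10^6 × 21.79 = 9.13×10^7 J m⁻² K⁻¹.
ΔQ = C ΔT = 9.13×10^7 × 2.298 = 2.10×10^8 J/m².

2.10×10^8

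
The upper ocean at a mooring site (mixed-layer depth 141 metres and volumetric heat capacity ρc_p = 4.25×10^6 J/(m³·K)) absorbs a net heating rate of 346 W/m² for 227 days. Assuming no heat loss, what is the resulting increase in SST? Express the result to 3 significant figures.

11.3 K

Areal heat capacity C = ρc_p × D = 4.25×10^6 × 141 = 5.99×10^8 J/(m^2 K).
Net heat input Q = F Δt = 346 × (227 days × 86400 s/day) = 6.79×10^9 J/m².
ΔT = Q / C = 6.79×10^9 / 5.99×10^8 = 11.3 K.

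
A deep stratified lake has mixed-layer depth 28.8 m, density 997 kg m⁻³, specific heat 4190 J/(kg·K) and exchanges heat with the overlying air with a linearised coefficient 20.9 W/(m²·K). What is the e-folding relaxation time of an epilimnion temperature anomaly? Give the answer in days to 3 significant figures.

Areal heat capacity C = ρ c_p D = 997 × 4190 × 28.8 = 1.20×10^8 J/(m^2 K).
Relaxation time τ = C / λ = 1.20×10^8 / 20.9 = 5.76×10^6 s.
In days: 5.76×10^6 s / (86400 s/day) = 66.6 days.

66.6 days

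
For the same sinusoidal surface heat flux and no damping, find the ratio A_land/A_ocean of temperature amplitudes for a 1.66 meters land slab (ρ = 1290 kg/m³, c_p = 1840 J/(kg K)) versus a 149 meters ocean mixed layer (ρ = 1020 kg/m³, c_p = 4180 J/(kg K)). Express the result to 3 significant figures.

C_ocean = 1020 × 4180 × 149 = 6.35×10^8 J/(m²·K).
C_land = 1290 × 1840 × 1.66 = 3.94×10^6 J/(m²·K).
Undamped amplitude ∝ 1/C, so A_land/A_ocean = C_ocean/C_land = 161.

161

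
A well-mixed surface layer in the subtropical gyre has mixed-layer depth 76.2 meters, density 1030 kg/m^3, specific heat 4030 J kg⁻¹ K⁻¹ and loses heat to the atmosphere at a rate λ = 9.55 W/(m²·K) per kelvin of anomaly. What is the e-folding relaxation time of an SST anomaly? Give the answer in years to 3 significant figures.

Areal heat capacity C = ρ c_p D = 1030 × 4030 × 76.2 = 3.16×10^8 J m⁻² K⁻¹.
Relaxation time τ = C / λ = 3.16×10^8 / 9.55 = 3.31×10^7 s.
In years: 3.31×10^7 s / (3.156×10^7 s/year) = 1.05 years.

1.05 years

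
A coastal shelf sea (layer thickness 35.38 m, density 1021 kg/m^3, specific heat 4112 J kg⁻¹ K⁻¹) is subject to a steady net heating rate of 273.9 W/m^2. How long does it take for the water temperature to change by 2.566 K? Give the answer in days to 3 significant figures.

16.1 days

Areal heat capacity C = ρ c_p D = 1021 × 4112 × 35.38 = 1.49×10^8 J m⁻² K⁻¹.
Time required: Δt = C ΔT / F = 1.49×10^8 × 2.566 / 273.9 = 1.39×10^6 s.
In days: 1.39×10^6 s / (86400 s/day) = 16.1 days.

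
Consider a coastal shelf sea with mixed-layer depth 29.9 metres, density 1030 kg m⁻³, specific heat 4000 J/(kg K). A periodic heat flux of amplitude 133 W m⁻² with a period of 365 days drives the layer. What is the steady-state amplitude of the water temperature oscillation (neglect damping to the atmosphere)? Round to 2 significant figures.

5.4 K

Areal heat capacity C = ρ c_p D = 1030 × 4000 × 29.9 = 1.23×10^8 J m⁻² K⁻¹.
Angular frequency ω = 2π / T = 2π / 3.15×10^7 s = 1.99×10^-7 s⁻¹.
Cω = 1.23×10^8 × 1.99×10^-7 = 24.5 W/(m²·K).
Amplitude A = F₀ / (Cω) = 133 / 24.5 = 5.42 K.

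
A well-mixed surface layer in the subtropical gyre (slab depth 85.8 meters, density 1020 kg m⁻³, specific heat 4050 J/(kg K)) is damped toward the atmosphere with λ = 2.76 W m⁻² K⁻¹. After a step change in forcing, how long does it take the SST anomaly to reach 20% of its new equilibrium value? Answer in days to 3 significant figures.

332 days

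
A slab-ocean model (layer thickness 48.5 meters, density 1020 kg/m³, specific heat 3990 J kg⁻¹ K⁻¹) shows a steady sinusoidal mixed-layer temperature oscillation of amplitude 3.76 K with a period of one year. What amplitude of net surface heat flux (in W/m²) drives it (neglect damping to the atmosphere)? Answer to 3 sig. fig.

Areal heat capacity C = ρ c_p D = 1020 × 3990 × 48.5 = 1.97×10^8 J m⁻² K⁻¹.
ω = 2π / 3.15×10^7 s = 1.99×10^-7 s⁻¹.
Cω = 1.97×10^8 × 1.99×10^-7 = 39.3 W/(m²·K).
F₀ = A × Cω = 3.76 × 39.3 = 148 W/m².

148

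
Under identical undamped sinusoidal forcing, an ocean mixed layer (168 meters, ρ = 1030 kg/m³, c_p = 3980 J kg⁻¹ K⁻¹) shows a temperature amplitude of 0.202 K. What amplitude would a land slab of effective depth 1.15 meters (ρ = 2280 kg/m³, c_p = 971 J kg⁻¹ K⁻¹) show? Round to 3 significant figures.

C_ocean = 6.89×10^8 J/(m²·K); C_land = 2.55×10^6 J/(m²·K).
A ∝ 1/C ⇒ A_land = A_ocean × C_ocean/C_land = 0.202 × 271 = 54.6 K.

54.6 K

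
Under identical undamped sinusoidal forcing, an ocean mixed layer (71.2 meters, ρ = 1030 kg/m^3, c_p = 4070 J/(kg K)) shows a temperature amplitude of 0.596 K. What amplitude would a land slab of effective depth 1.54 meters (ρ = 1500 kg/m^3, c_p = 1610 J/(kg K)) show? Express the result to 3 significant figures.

47.8 K

C_ocean = 2.98×10^8 J/(m²·K); C_land = 3.72×10^6 J/(m²·K).
A ∝ 1/C ⇒ A_land = A_ocean × C_ocean/C_land = 0.596 × 80.3 = 47.8 K.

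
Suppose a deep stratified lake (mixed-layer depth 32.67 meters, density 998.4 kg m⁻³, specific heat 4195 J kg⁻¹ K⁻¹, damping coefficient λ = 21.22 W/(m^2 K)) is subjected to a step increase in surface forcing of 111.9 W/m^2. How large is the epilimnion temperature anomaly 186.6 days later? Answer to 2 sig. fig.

4.8 K

Areal heat capacity C = ρ c_p D = 998.4 × 4195 × 32.67 = 1.37×10^8 J/(m^2 K).
τ = C / λ = 1.37×10^8 / 21.22 = 6.45×10^6 s.
Equilibrium anomaly ΔT_eq = F / λ = 111.9 / 21.22 = 5.27 K.
t = 186.6 days = 1.61×10^7 s, so t/τ = 2.50.
ΔT(t) = ΔT_eq (1 − e^(−t/τ)) = 5.27 × (1 − e^−2.50) = 4.84 K.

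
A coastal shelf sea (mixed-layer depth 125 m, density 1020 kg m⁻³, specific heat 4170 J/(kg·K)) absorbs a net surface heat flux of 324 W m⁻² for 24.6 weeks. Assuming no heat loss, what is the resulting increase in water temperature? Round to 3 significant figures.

Areal heat capacity C = ρ c_p D = 1020 × 4170 × 125 = 5.32×10^8 J m⁻² K⁻¹.
Net heat input Q = F Δt = 324 × (24.6 weeks × 6.048×10^5 s/week) = 4.82×10^9 J/m².
ΔT = Q / C = 4.82×10^9 / 5.32×10^8 = 9.07 K.

9.07 K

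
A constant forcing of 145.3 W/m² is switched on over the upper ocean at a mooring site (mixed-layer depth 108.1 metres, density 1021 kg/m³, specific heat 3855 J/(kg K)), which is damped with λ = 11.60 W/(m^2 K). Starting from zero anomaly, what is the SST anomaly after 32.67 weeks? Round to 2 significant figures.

5.2 K

Areal heat capacity C = ρ c_p D = 1021 × 3855 × 108.1 = 4.25×10^8 J/(m^2 K).
τ = C / λ = 4.25×10^8 / 11.60 = 3.67×10^7 s.
Equilibrium anomaly ΔT_eq = F / λ = 145.3 / 11.60 = 12.5 K.
t = 32.67 weeks = 1.98×10^7 s, so t/τ = 0.539.
ΔT(t) = ΔT_eq (1 − e^(−t/τ)) = 12.5 × (1 − e^−0.539) = 5.22 K.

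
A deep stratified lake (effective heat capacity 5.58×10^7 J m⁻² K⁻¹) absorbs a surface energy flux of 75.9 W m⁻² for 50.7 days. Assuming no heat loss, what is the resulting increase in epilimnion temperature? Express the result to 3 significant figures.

Areal heat capacity C = 5.58×10^7 J m⁻² K⁻¹ (given).
Net heat input Q = F Δt = 75.9 × (50.7 days × 86400 s/day) = 3.32×10^8 J/m².
ΔT = Q / C = 3.32×10^8 / 5.58×10^7 = 5.96 K.

5.96 K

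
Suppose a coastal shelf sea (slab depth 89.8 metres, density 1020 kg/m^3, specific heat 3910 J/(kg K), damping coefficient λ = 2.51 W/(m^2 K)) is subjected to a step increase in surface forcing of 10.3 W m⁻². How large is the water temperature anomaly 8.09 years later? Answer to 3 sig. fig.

Areal heat capacity C = ρ c_p D = 1020 × 3910 × 89.8 = 3.58×10^8 J/(m^2 K).
τ = C / λ = 3.58×10^8 / 2.51 = 1.43×10^8 s.
Equilibrium anomaly ΔT_eq = F / λ = 10.3 / 2.51 = 4.10 K.
t = 8.09 years = 2.55×10^8 s, so t/τ = 1.79.
ΔT(t) = ΔT_eq (1 − e^(−t/τ)) = 4.10 × (1 − e^−1.79) = 3.42 K.

3.42 K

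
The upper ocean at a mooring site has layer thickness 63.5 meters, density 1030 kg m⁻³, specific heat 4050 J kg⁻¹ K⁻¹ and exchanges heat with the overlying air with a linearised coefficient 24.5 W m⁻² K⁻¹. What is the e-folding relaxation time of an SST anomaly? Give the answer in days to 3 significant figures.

Areal heat capacity C = ρ c_p D = 1030 × 4050 × 63.5 = 2.65×10^8 J/(m^2 K).
Relaxation time τ = C / λ = 2.65×10^8 / 24.5 = 1.08×10^7 s.
In days: 1.08×10^7 s / (86400 s/day) = 125 days.

125 days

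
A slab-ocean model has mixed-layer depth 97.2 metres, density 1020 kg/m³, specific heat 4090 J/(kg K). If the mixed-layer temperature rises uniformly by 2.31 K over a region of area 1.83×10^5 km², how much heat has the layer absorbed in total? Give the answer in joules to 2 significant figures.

Areal heat capacity C = ρ c_p D = 1020 × 4090 × 97.2 = 4.05×10^8 J m⁻² K⁻¹.
Heat per unit area: q = C ΔT = 4.05×10^8 × 2.31 = 9.37×10^8 J/m².
Total heat: Q = q × A = 9.37×10^8 × (1.83×10^5 × 10⁶ m²) = 1.71×10^20 J.

1.7×10^20 J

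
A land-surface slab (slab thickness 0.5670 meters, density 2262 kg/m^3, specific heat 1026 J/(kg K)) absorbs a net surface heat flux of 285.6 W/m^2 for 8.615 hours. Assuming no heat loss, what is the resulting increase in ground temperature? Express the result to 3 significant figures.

Areal heat capacity C = ρ c_p D = 2262 × 1026 × 0.5670 = 1.32×10^6 J/(m^2 K).
Net heat input Q = F Δt = 285.6 × (8.615 hours × 3600 s/hour) = 8.86×10^6 J/m².
ΔT = Q / C = 8.86×10^6 / 1.32×10^6 = 6.73 K.

6.73 K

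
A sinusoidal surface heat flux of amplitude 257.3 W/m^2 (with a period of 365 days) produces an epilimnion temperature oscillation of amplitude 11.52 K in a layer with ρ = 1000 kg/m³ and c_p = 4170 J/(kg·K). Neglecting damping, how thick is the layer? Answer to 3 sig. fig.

26.9 m

ω = 2π / 3.15×10^7 s = 1.99×10^-7 s⁻¹.
Required C = F₀ / (A ω) = 257.3 / (11.52 × 1.99×10^-7) = 1.12×10^8 J/(m²·K).
D = C / (ρ c_p) = 1.12×10^8 / (1000 × 4170) = 26.9 m.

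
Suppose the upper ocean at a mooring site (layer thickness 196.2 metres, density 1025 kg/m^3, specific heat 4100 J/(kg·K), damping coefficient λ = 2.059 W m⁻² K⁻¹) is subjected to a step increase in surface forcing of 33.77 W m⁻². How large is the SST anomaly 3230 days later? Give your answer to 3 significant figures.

8.23 K

Areal heat capacity C = ρ c_p D = 1025 × 4100 × 196.2 = 8.25×10^8 J/(m^2 K).
τ = C / λ = 8.25×10^8 / 2.059 = 4.00×10^8 s.
Equilibrium anomaly ΔT_eq = F / λ = 33.77 / 2.059 = 16.4 K.
t = 3230 days = 2.79×10^8 s, so t/τ = 0.697.
ΔT(t) = ΔT_eq (1 − e^(−t/τ)) = 16.4 × (1 − e^−0.697) = 8.23 K.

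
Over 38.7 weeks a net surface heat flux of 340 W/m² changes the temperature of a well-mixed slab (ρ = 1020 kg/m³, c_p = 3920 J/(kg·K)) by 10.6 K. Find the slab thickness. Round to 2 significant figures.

Heat input Q = F Δt = 340 × 2.34×10^7 s = 7.96×10^9 J/m².
Required areal heat capacity C = Q / ΔT = 7.51×10^8 J/(m²·K).
Depth D = C / (ρ c_p) = 7.51×10^8 / (1020 × 3920) = 188 m.

190 m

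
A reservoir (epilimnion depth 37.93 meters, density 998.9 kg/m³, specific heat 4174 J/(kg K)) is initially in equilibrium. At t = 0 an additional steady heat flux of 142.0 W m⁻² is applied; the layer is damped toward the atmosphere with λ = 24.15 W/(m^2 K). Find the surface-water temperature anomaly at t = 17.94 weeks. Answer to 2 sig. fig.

4.8 K

Areal heat capacity C = ρ c_p D = 998.9 × 4174 × 37.93 = 1.58×10^8 J/(m²·K).
τ = C / λ = 1.58×10^8 / 24.15 = 6.55×10^6 s.
Equilibrium anomaly ΔT_eq = F / λ = 142.0 / 24.15 = 5.88 K.
t = 17.94 weeks = 1.09×10^7 s, so t/τ = 1.66.
ΔT(t) = ΔT_eq (1 − e^(−t/τ)) = 5.88 × (1 − e^−1.66) = 4.76 K.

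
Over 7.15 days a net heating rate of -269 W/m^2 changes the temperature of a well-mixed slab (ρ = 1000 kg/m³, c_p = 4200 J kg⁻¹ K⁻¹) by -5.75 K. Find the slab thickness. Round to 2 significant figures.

6.9 m

Heat input Q = F Δt = -269 × 6.18×10^5 s = -1.66×10^8 J/m².
Required areal heat capacity C = Q / ΔT = 2.89×10^7 J/(m²·K).
Depth D = C / (ρ c_p) = 2.89×10^7 / (1000 × 4200) = 6.88 m.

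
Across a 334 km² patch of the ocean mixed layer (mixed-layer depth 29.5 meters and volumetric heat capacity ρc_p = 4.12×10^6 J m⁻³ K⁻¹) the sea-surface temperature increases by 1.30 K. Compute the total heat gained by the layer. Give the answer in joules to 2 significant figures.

Areal heat capacity C = ρc_p × D = 4.12×10^6 × 29.5 = 1.22×10^8 J/(m^2 K).
Heat per unit area: q = C ΔT = 1.22×10^8 × 1.30 = 1.58×10^8 J/m².
Total heat: Q = q × A = 1.58×10^8 × (334 × 10⁶ m²) = 5.28×10^16 J.

5.3×10^16 J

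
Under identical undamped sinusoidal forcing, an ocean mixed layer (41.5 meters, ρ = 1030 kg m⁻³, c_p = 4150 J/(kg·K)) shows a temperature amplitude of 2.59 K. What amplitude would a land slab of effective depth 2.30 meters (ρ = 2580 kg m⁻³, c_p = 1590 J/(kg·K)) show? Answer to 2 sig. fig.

49 K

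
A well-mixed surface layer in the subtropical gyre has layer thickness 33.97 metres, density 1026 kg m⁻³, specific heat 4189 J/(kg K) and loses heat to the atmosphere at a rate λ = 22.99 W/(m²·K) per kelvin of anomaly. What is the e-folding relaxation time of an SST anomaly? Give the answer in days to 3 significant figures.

73.5 days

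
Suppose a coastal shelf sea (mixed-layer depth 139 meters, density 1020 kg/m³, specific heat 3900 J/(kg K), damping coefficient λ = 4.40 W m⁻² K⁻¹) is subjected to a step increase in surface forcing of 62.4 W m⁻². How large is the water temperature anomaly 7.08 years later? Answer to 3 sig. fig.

11.8 K

Areal heat capacity C = ρ c_p D = 1020 × 3900 × 139 = 5.53×10^8 J/(m^2 K).
τ = C / λ = 5.53×10^8 / 4.40 = 1.26×10^8 s.
Equilibrium anomaly ΔT_eq = F / λ = 62.4 / 4.40 = 14.2 K.
t = 7.08 years = 2.23×10^8 s, so t/τ = 1.78.
ΔT(t) = ΔT_eq (1 − e^(−t/τ)) = 14.2 × (1 − e^−1.78) = 11.8 K.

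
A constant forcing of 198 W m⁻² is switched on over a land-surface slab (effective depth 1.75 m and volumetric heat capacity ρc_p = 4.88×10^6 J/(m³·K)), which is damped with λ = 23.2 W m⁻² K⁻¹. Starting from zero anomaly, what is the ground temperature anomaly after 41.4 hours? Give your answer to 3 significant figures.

Areal heat capacity C = ρc_p × D = 4.88×10^6 × 1.75 = 8.54×10^6 J m⁻² K⁻¹.
τ = C / λ = 8.54×10^6 / 23.2 = 3.68×10^5 s.
Equilibrium anomaly ΔT_eq = F / λ = 198 / 23.2 = 8.53 K.
t = 41.4 hours = 1.49×10^5 s, so t/τ = 0.405.
ΔT(t) = ΔT_eq (1 − e^(−t/τ)) = 8.53 × (1 − e^−0.405) = 2.84 K.

2.84 K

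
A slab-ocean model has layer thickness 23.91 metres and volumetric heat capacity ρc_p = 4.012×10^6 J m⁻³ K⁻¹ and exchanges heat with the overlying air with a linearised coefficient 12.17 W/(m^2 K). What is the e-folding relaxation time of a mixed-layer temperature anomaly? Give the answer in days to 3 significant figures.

Areal heat capacity C = ρc_p × D = 4.012×10^6 × 23.91 = 9.59×10^7 J/(m²·K).
Relaxation time τ = C / λ = 9.59×10^7 / 12.17 = 7.88×10^6 s.
In days: 7.88×10^6 s / (86400 s/day) = 91.2 days.

91.2 days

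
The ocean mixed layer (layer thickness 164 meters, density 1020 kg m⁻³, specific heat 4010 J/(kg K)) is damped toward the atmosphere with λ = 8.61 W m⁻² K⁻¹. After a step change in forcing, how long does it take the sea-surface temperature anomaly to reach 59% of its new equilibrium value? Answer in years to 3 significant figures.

2.20 years

Areal heat capacity C = ρ c_p D = 1020 × 4010 × 164 = 6.71×10^8 J m⁻² K⁻¹.
τ = C / λ = 6.71×10^8 / 8.61 = 7.79×10^7 s.
Fraction reached: 1 − e^(−t/τ) = 0.59 ⇒ t = −τ ln(1 − 0.59) = τ × 0.892.
t = 6.95×10^7 s = 2.20 years.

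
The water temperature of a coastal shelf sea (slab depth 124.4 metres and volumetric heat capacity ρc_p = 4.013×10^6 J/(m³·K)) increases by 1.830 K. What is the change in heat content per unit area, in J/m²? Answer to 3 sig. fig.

Areal heat capacity C = ρc_p × D = 4.013×10^6 × 124.4 = 4.99×10^8 J m⁻² K⁻¹.
ΔQ = C ΔT = 4.99×10^8 × 1.830 = 9.14×10^8 J/m².

9.14×10^8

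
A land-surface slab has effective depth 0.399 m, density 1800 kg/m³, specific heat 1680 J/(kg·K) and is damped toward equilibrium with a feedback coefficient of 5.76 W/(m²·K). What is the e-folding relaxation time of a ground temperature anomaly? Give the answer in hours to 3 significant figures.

58.2 hours

Areal heat capacity C = ρ c_p D = 1800 × 1680 × 0.399 = 1.21×10^6 J/(m^2 K).
Relaxation time τ = C / λ = 1.21×10^6 / 5.76 = 2.09×10^5 s.
In hours: 2.09×10^5 s / (3600 s/hour) = 58.2 hours.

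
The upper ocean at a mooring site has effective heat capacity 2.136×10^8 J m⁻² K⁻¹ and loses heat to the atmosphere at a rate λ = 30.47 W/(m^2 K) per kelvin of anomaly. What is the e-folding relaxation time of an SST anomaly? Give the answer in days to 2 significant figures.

81 days

Areal heat capacity C = 2.136×10^8 J m⁻² K⁻¹ (given).
Relaxation time τ = C / λ = 2.14×10^8 / 30.47 = 7.01×10^6 s.
In days: 7.01×10^6 s / (86400 s/day) = 81.1 days.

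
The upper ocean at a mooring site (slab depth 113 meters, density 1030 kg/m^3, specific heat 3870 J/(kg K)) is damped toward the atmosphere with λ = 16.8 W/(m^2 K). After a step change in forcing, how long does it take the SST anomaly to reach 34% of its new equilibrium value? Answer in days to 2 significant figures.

Areal heat capacity C = ρ c_p D = 1030 × 3870 × 113 = 4.50×10^8 J/(m^2 K).
τ = C / λ = 4.50×10^8 / 16.8 = 2.68×10^7 s.
Fraction reached: 1 − e^(−t/τ) = 0.34 ⇒ t = −τ ln(1 − 0.34) = τ × 0.416.
t = 1.11×10^7 s = 129 days.

130 days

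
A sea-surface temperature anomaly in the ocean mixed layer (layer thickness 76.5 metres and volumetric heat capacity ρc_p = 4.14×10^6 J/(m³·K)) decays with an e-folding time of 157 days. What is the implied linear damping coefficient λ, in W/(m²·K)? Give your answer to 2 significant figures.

23

Areal heat capacity C = ρc_p × D = 4.14×10^6 × 76.5 = 3.17×10^8 J m⁻² K⁻¹.
τ = 157 days = 1.36×10^7 s.
λ = C / τ = 3.17×10^8 / 1.36×10^7 = 23.3 W/(m²·K).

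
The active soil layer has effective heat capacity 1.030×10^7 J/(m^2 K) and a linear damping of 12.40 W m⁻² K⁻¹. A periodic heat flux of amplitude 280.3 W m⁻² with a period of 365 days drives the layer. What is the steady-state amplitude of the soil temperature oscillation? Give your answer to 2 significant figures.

22 K

Areal heat capacity C = 1.030×10^7 J/(m^2 K) (given).
Angular frequency ω = 2π / T = 2π / 3.15×10^7 s = 1.99×10^-7 s⁻¹.
√((Cω)² + λ²) = √((2.05)² + 12.40²) = 12.6 W/(m²·K).
Amplitude A = F₀ / √((Cω)²+λ²) = 280.3 / 12.6 = 22.3 K.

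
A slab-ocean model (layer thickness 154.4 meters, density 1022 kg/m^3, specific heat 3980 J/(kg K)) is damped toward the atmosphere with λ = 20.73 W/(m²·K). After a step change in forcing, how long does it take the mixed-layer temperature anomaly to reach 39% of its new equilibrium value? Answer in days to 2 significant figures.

170 days

Areal heat capacity C = ρ c_p D = 1022 × 3980 × 154.4 = 6.28×10^8 J/(m^2 K).
τ = C / λ = 6.28×10^8 / 20.73 = 3.03×10^7 s.
Fraction reached: 1 − e^(−t/τ) = 0.39 ⇒ t = −τ ln(1 − 0.39) = τ × 0.494.
t = 1.50×10^7 s = 173 days.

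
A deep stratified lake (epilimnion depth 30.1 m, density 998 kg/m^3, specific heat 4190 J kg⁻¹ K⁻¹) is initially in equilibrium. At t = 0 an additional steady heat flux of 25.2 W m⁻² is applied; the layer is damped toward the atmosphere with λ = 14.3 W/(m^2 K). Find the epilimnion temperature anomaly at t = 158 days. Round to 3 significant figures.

1.39 K

Areal heat capacity C = ρ c_p D = 998 × 4190 × 30.1 = 1.26×10^8 J m⁻² K⁻¹.
τ = C / λ = 1.26×10^8 / 14.3 = 8.80×10^6 s.
Equilibrium anomaly ΔT_eq = F / λ = 25.2 / 14.3 = 1.76 K.
t = 158 days = 1.37×10^7 s, so t/τ = 1.55.
ΔT(t) = ΔT_eq (1 − e^(−t/τ)) = 1.76 × (1 − e^−1.55) = 1.39 K.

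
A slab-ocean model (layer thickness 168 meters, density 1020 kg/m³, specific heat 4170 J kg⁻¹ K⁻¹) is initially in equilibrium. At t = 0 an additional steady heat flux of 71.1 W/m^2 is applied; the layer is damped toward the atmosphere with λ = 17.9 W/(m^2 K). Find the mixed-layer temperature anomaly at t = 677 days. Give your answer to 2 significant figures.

Areal heat capacity C = ρ c_p D = 1020 × 4170 × 168 = 7.15×10^8 J/(m²·K).
τ = C / λ = 7.15×10^8 / 17.9 = 3.99×10^7 s.
Equilibrium anomaly ΔT_eq = F / λ = 71.1 / 17.9 = 3.97 K.
t = 677 days = 5.85×10^7 s, so t/τ = 1.47.
ΔT(t) = ΔT_eq (1 − e^(−t/τ)) = 3.97 × (1 − e^−1.47) = 3.05 K.

3.1 K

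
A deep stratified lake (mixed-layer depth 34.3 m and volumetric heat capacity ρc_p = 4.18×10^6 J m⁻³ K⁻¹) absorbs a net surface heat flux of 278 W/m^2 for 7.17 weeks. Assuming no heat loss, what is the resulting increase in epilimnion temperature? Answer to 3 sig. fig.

8.41 K

Areal heat capacity C = ρc_p × D = 4.18×10^6 × 34.3 = 1.43×10^8 J m⁻² K⁻¹.
Net heat input Q = F Δt = 278 × (7.17 weeks × 6.048×10^5 s/week) = 1.21×10^9 J/m².
ΔT = Q / C = 1.21×10^9 / 1.43×10^8 = 8.41 K.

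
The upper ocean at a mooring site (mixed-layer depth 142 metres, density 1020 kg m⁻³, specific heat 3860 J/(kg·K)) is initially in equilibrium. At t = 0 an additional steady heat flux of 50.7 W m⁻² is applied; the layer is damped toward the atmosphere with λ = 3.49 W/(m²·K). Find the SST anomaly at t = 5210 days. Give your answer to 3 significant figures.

13.7 K

Areal heat capacity C = ρ c_p D = 1020 × 3860 × 142 = 5.59×10^8 J m⁻² K⁻¹.
τ = C / λ = 5.59×10^8 / 3.49 = 1.60×10^8 s.
Equilibrium anomaly ΔT_eq = F / λ = 50.7 / 3.49 = 14.5 K.
t = 5210 days = 4.50×10^8 s, so t/τ = 2.81.
ΔT(t) = ΔT_eq (1 − e^(−t/τ)) = 14.5 × (1 − e^−2.81) = 13.7 K.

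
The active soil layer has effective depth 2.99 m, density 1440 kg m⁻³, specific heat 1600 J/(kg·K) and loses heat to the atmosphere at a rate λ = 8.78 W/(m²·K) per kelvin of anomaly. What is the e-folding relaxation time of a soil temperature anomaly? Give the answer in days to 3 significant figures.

Areal heat capacity C = ρ c_p D = 1440 × 1600 × 2.99 = 6.89×10^6 J m⁻² K⁻¹.
Relaxation time τ = C / λ = 6.89×10^6 / 8.78 = 7.85×10^5 s.
In days: 7.85×10^5 s / (86400 s/day) = 9.08 days.

9.08 days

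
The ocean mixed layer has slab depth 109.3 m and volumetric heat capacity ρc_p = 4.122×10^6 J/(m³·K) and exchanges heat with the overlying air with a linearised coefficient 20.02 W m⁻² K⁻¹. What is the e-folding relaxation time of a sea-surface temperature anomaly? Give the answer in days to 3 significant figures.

260 days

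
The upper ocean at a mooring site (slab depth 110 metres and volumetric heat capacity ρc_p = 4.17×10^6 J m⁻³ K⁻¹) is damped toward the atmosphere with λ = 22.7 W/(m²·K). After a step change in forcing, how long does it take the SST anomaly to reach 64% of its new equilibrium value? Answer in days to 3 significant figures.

Areal heat capacity C = ρc_p × D = 4.17×10^6 × 110 = 4.59×10^8 J/(m²·K).
τ = C / λ = 4.59×10^8 / 22.7 = 2.02×10^7 s.
Fraction reached: 1 − e^(−t/τ) = 0.64 ⇒ t = −τ ln(1 − 0.64) = τ × 1.02.
t = 2.06×10^7 s = 239 days.

239 days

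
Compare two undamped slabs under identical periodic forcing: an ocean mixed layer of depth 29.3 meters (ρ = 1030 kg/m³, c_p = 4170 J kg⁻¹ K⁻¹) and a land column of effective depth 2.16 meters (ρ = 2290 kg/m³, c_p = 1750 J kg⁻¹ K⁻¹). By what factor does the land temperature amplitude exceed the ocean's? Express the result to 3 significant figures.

C_ocean = 1030 × 4170 × 29.3 = 1.26×10^8 J/(m²·K).
C_land = 2290 × 1750 × 2.16 = 8.66×10^6 J/(m²·K).
Undamped amplitude ∝ 1/C, so A_land/A_ocean = C_ocean/C_land = 14.5.

14.5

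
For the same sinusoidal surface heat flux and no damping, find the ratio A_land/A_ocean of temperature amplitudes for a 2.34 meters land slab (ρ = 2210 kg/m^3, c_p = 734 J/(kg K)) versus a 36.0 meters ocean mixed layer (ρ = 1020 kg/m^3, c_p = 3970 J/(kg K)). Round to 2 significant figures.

38

C_ocean = 1020 × 3970 × 36.0 = 1.46×10^8 J/(m²·K).
C_land = 2210 × 734 × 2.34 = 3.80×10^6 J/(m²·K).
Undamped amplitude ∝ 1/C, so A_land/A_ocean = C_ocean/C_land = 38.4.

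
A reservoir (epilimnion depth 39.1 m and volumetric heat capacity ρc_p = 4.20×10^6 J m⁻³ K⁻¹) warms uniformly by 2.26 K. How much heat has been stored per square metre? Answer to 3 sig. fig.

Areal heat capacity C = ρc_p × D = 4.20×10^6 × 39.1 = 1.64×10^8 J m⁻² K⁻¹.
ΔQ = C ΔT = 1.64×10^8 × 2.26 = 3.71×10^8 J/m².

3.71×10^8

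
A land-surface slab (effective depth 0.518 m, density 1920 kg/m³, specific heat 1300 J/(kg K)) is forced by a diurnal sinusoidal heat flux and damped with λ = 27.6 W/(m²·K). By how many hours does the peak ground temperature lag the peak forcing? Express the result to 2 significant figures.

4.9 hours

Areal heat capacity C = ρ c_p D = 1920 × 1300 × 0.518 = 1.29×10^6 J/(m^2 K).
ω = 2π / 86400 s = 7.27×10^-5 s⁻¹.
Phase lag φ = arctan(Cω/λ) = arctan(94.0/27.6) = 1.29 rad.
Time lag = φ / ω = 1.29 / 7.27×10^-5 = 17700 s = 4.91 hours.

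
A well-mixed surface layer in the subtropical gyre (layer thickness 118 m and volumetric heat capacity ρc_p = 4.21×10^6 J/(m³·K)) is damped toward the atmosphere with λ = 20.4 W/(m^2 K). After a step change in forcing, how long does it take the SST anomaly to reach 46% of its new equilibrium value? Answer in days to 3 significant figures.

174 days

Areal heat capacity C = ρc_p × D = 4.21×10^6 × 118 = 4.97×10^8 J/(m²·K).
τ = C / λ = 4.97×10^8 / 20.4 = 2.44×10^7 s.
Fraction reached: 1 − e^(−t/τ) = 0.46 ⇒ t = −τ ln(1 − 0.46) = τ × 0.616.
t = 1.50×10^7 s = 174 days.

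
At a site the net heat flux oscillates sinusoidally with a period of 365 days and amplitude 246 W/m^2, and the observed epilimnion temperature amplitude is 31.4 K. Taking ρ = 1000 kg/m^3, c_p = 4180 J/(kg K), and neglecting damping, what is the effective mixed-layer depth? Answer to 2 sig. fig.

ω = 2π / 3.15×10^7 s = 1.99×10^-7 s⁻¹.
Required C = F₀ / (A ω) = 246 / (31.4 × 1.99×10^-7) = 3.93×10^7 J/(m²·K).
D = C / (ρ c_p) = 3.93×10^7 / (1000 × 4180) = 9.41 m.

9.4 m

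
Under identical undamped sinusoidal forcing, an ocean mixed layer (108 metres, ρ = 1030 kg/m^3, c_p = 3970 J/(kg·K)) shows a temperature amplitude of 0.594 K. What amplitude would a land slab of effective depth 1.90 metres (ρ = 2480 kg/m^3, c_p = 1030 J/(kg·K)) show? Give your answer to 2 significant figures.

54 K

C_ocean = 4.42×10^8 J/(m²·K); C_land = 4.85×10^6 J/(m²·K).
A ∝ 1/C ⇒ A_land = A_ocean × C_ocean/C_land = 0.594 × 91.0 = 54.0 K.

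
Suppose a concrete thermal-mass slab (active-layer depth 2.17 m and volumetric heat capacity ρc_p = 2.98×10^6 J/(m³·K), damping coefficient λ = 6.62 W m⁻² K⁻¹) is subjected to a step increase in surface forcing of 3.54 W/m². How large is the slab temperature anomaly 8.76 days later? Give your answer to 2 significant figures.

Areal heat capacity C = ρc_p × D = 2.98×10^6 × 2.17 = 6.47×10^6 J/(m^2 K).
τ = C / λ = 6.47×10^6 / 6.62 = 9.77×10^5 s.
Equilibrium anomaly ΔT_eq = F / λ = 3.54 / 6.62 = 0.535 K.
t = 8.76 days = 7.57×10^5 s, so t/τ = 0.775.
ΔT(t) = ΔT_eq (1 − e^(−t/τ)) = 0.535 × (1 − e^−0.775) = 0.288 K.

0.29 K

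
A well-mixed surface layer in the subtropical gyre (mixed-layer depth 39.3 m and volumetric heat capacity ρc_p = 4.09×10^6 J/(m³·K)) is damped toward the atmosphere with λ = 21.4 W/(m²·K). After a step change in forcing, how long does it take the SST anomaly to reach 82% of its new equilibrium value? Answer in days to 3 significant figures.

149 days

Areal heat capacity C = ρc_p × D = 4.09×10^6 × 39.3 = 1.61×10^8 J/(m²·K).
τ = C / λ = 1.61×10^8 / 21.4 = 7.51×10^6 s.
Fraction reached: 1 − e^(−t/τ) = 0.82 ⇒ t = −τ ln(1 − 0.82) = τ × 1.71.
t = 1.29×10^7 s = 149 days.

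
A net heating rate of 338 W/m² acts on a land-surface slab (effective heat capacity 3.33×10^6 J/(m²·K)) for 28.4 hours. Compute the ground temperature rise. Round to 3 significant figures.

10.4 K

Areal heat capacity C = 3.33×10^6 J/(m²·K) (given).
Net heat input Q = F Δt = 338 × (28.4 hours × 3600 s/hour) = 3.46×10^7 J/m².
ΔT = Q / C = 3.46×10^7 / 3.33×10^6 = 10.4 K.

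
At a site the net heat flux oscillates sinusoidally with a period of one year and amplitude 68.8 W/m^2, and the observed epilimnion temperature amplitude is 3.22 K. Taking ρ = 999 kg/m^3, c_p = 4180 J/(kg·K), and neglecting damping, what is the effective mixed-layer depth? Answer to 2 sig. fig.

26 m

ω = 2π / 3.15×10^7 s = 1.99×10^-7 s⁻¹.
Required C = F₀ / (A ω) = 68.8 / (3.22 × 1.99×10^-7) = 1.07×10^8 J/(m²·K).
D = C / (ρ c_p) = 1.07×10^8 / (999 × 4180) = 25.7 m.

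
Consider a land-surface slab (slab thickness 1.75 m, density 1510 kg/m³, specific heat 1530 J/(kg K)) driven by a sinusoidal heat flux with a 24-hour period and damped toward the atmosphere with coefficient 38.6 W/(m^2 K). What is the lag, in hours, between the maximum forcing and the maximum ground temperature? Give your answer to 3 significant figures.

Areal heat capacity C = ρ c_p D = 1510 × 1530 × 1.75 = 4.04×10^6 J m⁻² K⁻¹.
ω = 2π / 86400 s = 7.27×10^-5 s⁻¹.
Phase lag φ = arctan(Cω/λ) = arctan(294/38.6) = 1.44 rad.
Time lag = φ / ω = 1.44 / 7.27×10^-5 = 19800 s = 5.50 hours.

5.50 hours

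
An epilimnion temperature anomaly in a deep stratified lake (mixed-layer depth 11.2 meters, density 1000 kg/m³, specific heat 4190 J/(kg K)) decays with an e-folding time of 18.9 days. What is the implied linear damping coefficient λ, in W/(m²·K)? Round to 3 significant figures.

Areal heat capacity C = ρ c_p D = 1000 × 4190 × 11.2 = 4.69×10^7 J/(m^2 K).
τ = 18.9 days = 1.63×10^6 s.
λ = C / τ = 4.69×10^7 / 1.63×10^6 = 28.7 W/(m²·K).

28.7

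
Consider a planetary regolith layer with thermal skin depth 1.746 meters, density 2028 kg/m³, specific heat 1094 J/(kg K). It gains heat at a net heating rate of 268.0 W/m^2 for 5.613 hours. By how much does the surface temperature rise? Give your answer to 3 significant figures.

Areal heat capacity C = ρ c_p D = 2028 × 1094 × 1.746 = 3.87×10^6 J/(m²·K).
Net heat input Q = F Δt = 268.0 × (5.613 hours × 3600 s/hour) = 5.42×10^6 J/m².
ΔT = Q / C = 5.42×10^6 / 3.87×10^6 = 1.40 K.

1.40 K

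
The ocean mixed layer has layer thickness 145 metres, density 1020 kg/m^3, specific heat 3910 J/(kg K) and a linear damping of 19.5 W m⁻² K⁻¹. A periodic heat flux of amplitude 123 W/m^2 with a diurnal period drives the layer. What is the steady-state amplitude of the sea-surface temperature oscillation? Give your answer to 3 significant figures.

0.00292 K

Areal heat capacity C = ρ c_p D = 1020 × 3910 × 145 = 5.78×10^8 J/(m^2 K).
Angular frequency ω = 2π / T = 2π / 86400 s = 7.27×10^-5 s⁻¹.
√((Cω)² + λ²) = √((42100)² + 19.5²) = 42100 W/(m²·K).
Amplitude A = F₀ / √((Cω)²+λ²) = 123 / 42100 = 0.00292 K.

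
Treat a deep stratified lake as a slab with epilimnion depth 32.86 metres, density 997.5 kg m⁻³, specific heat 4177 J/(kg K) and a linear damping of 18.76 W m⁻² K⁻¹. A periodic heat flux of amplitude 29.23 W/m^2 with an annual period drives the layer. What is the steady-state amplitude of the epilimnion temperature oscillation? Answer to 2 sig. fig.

Areal heat capacity C = ρ c_p D = 997.5 × 4177 × 32.86 = 1.37×10^8 J/(m^2 K).
Angular frequency ω = 2π / T = 2π / 3.15×10^7 s = 1.99×10^-7 s⁻¹.
√((Cω)² + λ²) = √((27.3)² + 18.76²) = 33.1 W/(m²·K).
Amplitude A = F₀ / √((Cω)²+λ²) = 29.23 / 33.1 = 0.883 K.

0.88 K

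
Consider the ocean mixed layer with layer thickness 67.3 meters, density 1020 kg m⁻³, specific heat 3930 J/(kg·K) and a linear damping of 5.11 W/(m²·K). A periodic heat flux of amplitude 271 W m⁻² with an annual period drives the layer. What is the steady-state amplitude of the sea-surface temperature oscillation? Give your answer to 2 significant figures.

Areal heat capacity C = ρ c_p D = 1020 × 3930 × 67.3 = 2.70×10^8 J/(m²·K).
Angular frequency ω = 2π / T = 2π / 3.15×10^7 s = 1.99×10^-7 s⁻¹.
√((Cω)² + λ²) = √((53.8)² + 5.11²) = 54.0 W/(m²·K).
Amplitude A = F₀ / √((Cω)²+λ²) = 271 / 54.0 = 5.02 K.

5.0 K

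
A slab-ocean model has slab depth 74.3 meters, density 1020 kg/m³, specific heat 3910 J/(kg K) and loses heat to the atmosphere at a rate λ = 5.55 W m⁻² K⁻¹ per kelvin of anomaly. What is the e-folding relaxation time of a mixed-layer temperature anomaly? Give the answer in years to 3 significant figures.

Areal heat capacity C = ρ c_p D = 1020 × 3910 × 74.3 = 2.96×10^8 J/(m²·K).
Relaxation time τ = C / λ = 2.96×10^8 / 5.55 = 5.34×10^7 s.
In years: 5.34×10^7 s / (3.156×10^7 s/year) = 1.69 years.

1.69 years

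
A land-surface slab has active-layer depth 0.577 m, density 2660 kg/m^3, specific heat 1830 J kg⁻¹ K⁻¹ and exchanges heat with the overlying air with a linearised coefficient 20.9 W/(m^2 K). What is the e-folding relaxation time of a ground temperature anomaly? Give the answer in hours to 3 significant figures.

37.3 hours

Areal heat capacity C = ρ c_p D = 2660 × 1830 × 0.577 = 2.81×10^6 J m⁻² K⁻¹.
Relaxation time τ = C / λ = 2.81×10^6 / 20.9 = 1.34×10^5 s.
In hours: 1.34×10^5 s / (3600 s/hour) = 37.3 hours.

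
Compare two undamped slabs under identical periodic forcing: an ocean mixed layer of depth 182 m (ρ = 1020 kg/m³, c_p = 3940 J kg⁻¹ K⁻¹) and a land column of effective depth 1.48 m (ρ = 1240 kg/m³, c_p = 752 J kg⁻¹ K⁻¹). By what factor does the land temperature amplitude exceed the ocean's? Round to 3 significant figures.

530

C_ocean = 1020 × 3940 × 182 = 7.31×10^8 J/(m²·K).
C_land = 1240 × 752 × 1.48 = 1.38×10^6 J/(m²·K).
Undamped amplitude ∝ 1/C, so A_land/A_ocean = C_ocean/C_land = 530.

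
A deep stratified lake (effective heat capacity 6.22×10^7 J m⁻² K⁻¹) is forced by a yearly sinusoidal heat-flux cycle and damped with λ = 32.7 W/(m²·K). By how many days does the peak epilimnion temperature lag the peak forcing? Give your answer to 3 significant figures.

21.0 days

Areal heat capacity C = 6.22×10^7 J m⁻² K⁻¹ (given).
ω = 2π / 3.15×10^7 s = 1.99×10^-7 s⁻¹.
Phase lag φ = arctan(Cω/λ) = arctan(12.4/32.7) = 0.362 rad.
Time lag = φ / ω = 0.362 / 1.99×10^-7 = 1.82×10^6 s = 21.0 days.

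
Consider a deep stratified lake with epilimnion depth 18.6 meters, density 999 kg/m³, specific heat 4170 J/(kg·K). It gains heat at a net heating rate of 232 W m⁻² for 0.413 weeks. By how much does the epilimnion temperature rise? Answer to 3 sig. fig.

0.748 K

Areal heat capacity C = ρ c_p D = 999 × 4170 × 18.6 = 7.75×10^7 J/(m^2 K).
Net heat input Q = F Δt = 232 × (0.413 weeks × 6.048×10^5 s/week) = 5.79×10^7 J/m².
ΔT = Q / C = 5.79×10^7 / 7.75×10^7 = 0.748 K.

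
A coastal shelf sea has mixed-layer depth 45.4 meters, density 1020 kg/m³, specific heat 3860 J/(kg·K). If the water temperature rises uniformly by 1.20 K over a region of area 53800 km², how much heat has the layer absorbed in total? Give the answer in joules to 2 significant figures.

Areal heat capacity C = ρ c_p D = 1020 × 3860 × 45.4 = 1.79×10^8 J m⁻² K⁻¹.
Heat per unit area: q = C ΔT = 1.79×10^8 × 1.20 = 2.14×10^8 J/m².
Total heat: Q = q × A = 2.14×10^8 × (53800 × 10⁶ m²) = 1.15×10^19 J.

1.2×10^19 J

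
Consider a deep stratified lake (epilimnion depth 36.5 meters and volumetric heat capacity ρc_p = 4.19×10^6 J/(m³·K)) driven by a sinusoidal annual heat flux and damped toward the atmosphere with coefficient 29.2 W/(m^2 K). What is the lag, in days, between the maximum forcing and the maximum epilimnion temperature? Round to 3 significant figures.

46.9 days

Areal heat capacity C = ρc_p × D = 4.19×10^6 × 36.5 = 1.53×10^8 J m⁻² K⁻¹.
ω = 2π / 3.15×10^7 s = 1.99×10^-7 s⁻¹.
Phase lag φ = arctan(Cω/λ) = arctan(30.5/29.2) = 0.807 rad.
Time lag = φ / ω = 0.807 / 1.99×10^-7 = 4.05×10^6 s = 46.9 days.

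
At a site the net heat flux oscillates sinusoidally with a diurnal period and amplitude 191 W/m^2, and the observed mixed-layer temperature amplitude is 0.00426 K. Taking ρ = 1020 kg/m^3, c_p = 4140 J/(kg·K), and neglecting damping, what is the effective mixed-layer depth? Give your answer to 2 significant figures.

ω = 2π / 86400 s = 7.27×10^-5 s⁻¹.
Required C = F₀ / (A ω) = 191 / (0.00426 × 7.27×10^-5) = 6.17×10^8 J/(m²·K).
D = C / (ρ c_p) = 6.17×10^8 / (1020 × 4140) = 146 m.

150 m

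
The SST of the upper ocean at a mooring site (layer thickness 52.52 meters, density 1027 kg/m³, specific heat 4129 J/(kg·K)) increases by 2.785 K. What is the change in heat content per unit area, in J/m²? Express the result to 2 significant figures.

6.2×10^8

Areal heat capacity C = ρ c_p D = 1027 × 4129 × 52.52 = 2.23×10^8 J/(m²·K).
ΔQ = C ΔT = 2.23×10^8 × 2.785 = 6.20×10^8 J/m².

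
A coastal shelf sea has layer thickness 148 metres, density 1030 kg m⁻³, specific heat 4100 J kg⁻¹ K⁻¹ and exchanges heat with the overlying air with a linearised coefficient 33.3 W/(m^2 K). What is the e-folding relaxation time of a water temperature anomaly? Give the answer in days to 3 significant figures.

217 days

Areal heat capacity C = ρ c_p D = 1030 × 4100 × 148 = 6.25×10^8 J/(m^2 K).
Relaxation time τ = C / λ = 6.25×10^8 / 33.3 = 1.88×10^7 s.
In days: 1.88×10^7 s / (86400 s/day) = 217 days.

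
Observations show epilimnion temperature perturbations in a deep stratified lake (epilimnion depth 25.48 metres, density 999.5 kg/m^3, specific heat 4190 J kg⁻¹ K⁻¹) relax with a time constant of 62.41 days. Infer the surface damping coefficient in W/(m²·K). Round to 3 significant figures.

Areal heat capacity C = ρ c_p D = 999.5 × 4190 × 25.48 = 1.07×10^8 J m⁻² K⁻¹.
τ = 62.41 days = 5.39×10^6 s.
λ = C / τ = 1.07×10^8 / 5.39×10^6 = 19.8 W/(m²·K).

19.8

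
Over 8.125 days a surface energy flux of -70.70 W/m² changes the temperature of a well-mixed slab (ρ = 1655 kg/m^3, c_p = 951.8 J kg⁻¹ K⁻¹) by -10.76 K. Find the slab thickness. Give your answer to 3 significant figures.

Heat input Q = F Δt = -70.70 × 7.02×10^5 s = -4.96×10^7 J/m².
Required areal heat capacity C = Q / ΔT = 4.61×10^6 J/(m²·K).
Depth D = C / (ρ c_p) = 4.61×10^6 / (1655 × 951.8) = 2.93 m.

2.93 m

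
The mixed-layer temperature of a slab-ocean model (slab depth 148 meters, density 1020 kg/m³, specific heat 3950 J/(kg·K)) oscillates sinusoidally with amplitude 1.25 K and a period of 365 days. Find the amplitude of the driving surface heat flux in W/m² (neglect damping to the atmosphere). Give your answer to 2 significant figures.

150

Areal heat capacity C = ρ c_p D = 1020 × 3950 × 148 = 5.96×10^8 J/(m^2 K).
ω = 2π / 3.15×10^7 s = 1.99×10^-7 s⁻¹.
Cω = 5.96×10^8 × 1.99×10^-7 = 119 W/(m²·K).
F₀ = A × Cω = 1.25 × 119 = 149 W/m².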